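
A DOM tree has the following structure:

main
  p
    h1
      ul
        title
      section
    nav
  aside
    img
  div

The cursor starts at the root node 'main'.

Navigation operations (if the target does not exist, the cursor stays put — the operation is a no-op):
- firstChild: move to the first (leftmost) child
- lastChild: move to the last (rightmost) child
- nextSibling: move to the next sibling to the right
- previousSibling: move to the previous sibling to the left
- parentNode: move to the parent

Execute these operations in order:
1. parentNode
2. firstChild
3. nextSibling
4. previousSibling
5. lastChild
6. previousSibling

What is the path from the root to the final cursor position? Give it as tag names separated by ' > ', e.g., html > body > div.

After 1 (parentNode): main (no-op, stayed)
After 2 (firstChild): p
After 3 (nextSibling): aside
After 4 (previousSibling): p
After 5 (lastChild): nav
After 6 (previousSibling): h1

Answer: main > p > h1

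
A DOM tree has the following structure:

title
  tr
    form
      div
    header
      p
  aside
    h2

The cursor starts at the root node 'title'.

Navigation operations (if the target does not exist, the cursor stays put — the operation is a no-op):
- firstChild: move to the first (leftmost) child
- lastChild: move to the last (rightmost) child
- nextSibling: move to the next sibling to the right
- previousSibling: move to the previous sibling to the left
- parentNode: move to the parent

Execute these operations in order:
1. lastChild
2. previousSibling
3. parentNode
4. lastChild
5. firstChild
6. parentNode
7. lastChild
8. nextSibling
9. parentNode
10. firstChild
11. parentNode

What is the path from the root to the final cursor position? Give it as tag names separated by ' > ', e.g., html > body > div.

After 1 (lastChild): aside
After 2 (previousSibling): tr
After 3 (parentNode): title
After 4 (lastChild): aside
After 5 (firstChild): h2
After 6 (parentNode): aside
After 7 (lastChild): h2
After 8 (nextSibling): h2 (no-op, stayed)
After 9 (parentNode): aside
After 10 (firstChild): h2
After 11 (parentNode): aside

Answer: title > aside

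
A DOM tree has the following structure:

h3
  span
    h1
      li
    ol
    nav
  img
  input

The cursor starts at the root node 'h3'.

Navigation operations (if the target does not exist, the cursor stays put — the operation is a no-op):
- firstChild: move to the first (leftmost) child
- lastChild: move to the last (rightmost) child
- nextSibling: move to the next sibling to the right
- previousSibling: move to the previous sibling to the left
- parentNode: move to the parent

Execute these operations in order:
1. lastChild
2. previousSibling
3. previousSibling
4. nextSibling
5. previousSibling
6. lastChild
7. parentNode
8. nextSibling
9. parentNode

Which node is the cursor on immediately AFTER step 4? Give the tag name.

Answer: img

Derivation:
After 1 (lastChild): input
After 2 (previousSibling): img
After 3 (previousSibling): span
After 4 (nextSibling): img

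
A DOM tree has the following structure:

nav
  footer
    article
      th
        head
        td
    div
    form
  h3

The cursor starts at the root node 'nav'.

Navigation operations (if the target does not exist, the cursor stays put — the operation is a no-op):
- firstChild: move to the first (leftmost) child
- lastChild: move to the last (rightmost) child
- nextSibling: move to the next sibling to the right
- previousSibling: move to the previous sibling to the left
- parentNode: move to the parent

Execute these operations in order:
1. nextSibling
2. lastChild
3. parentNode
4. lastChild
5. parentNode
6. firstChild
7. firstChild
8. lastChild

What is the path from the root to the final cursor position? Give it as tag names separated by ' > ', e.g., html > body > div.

Answer: nav > footer > article > th

Derivation:
After 1 (nextSibling): nav (no-op, stayed)
After 2 (lastChild): h3
After 3 (parentNode): nav
After 4 (lastChild): h3
After 5 (parentNode): nav
After 6 (firstChild): footer
After 7 (firstChild): article
After 8 (lastChild): th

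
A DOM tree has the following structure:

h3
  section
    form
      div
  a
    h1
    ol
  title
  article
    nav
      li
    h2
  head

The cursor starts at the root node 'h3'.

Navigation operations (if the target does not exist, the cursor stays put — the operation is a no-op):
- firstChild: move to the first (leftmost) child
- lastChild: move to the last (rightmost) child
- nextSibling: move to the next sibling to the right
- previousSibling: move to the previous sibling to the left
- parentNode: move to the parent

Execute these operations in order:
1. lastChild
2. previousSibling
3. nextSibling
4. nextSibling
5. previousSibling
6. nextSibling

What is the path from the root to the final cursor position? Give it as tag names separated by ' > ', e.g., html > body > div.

Answer: h3 > head

Derivation:
After 1 (lastChild): head
After 2 (previousSibling): article
After 3 (nextSibling): head
After 4 (nextSibling): head (no-op, stayed)
After 5 (previousSibling): article
After 6 (nextSibling): head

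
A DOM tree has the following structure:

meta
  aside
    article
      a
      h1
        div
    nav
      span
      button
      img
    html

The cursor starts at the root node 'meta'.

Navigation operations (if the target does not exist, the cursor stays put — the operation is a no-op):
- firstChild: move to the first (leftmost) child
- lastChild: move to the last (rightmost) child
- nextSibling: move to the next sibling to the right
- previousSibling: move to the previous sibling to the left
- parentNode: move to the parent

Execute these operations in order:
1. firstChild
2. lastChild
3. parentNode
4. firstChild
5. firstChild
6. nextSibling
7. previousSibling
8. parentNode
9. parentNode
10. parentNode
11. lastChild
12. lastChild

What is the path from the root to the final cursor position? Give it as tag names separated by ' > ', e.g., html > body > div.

Answer: meta > aside > html

Derivation:
After 1 (firstChild): aside
After 2 (lastChild): html
After 3 (parentNode): aside
After 4 (firstChild): article
After 5 (firstChild): a
After 6 (nextSibling): h1
After 7 (previousSibling): a
After 8 (parentNode): article
After 9 (parentNode): aside
After 10 (parentNode): meta
After 11 (lastChild): aside
After 12 (lastChild): html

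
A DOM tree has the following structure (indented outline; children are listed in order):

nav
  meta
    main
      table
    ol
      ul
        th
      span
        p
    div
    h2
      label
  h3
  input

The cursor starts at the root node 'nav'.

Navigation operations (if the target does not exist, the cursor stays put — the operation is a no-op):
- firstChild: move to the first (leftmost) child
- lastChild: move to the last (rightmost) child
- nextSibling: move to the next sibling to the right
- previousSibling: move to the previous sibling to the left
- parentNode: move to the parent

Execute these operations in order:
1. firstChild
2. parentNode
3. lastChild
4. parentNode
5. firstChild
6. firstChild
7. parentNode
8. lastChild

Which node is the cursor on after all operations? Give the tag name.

After 1 (firstChild): meta
After 2 (parentNode): nav
After 3 (lastChild): input
After 4 (parentNode): nav
After 5 (firstChild): meta
After 6 (firstChild): main
After 7 (parentNode): meta
After 8 (lastChild): h2

Answer: h2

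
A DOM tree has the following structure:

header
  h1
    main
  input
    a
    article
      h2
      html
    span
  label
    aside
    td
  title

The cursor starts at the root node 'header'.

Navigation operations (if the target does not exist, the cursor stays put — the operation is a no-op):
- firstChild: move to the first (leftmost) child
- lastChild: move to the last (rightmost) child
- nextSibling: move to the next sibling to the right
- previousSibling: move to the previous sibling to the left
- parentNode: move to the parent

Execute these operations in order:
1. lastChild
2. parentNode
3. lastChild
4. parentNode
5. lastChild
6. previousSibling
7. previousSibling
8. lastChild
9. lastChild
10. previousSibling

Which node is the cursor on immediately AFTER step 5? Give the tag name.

Answer: title

Derivation:
After 1 (lastChild): title
After 2 (parentNode): header
After 3 (lastChild): title
After 4 (parentNode): header
After 5 (lastChild): title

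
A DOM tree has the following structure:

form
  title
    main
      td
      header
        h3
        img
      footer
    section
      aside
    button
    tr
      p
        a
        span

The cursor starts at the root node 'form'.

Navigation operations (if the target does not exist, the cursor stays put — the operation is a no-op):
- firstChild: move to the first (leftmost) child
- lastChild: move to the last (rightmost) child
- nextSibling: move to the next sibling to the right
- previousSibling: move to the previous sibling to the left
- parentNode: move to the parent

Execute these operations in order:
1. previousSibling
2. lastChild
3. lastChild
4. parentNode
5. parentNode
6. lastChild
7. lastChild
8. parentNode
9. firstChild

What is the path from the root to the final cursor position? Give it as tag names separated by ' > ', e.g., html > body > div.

Answer: form > title > main

Derivation:
After 1 (previousSibling): form (no-op, stayed)
After 2 (lastChild): title
After 3 (lastChild): tr
After 4 (parentNode): title
After 5 (parentNode): form
After 6 (lastChild): title
After 7 (lastChild): tr
After 8 (parentNode): title
After 9 (firstChild): main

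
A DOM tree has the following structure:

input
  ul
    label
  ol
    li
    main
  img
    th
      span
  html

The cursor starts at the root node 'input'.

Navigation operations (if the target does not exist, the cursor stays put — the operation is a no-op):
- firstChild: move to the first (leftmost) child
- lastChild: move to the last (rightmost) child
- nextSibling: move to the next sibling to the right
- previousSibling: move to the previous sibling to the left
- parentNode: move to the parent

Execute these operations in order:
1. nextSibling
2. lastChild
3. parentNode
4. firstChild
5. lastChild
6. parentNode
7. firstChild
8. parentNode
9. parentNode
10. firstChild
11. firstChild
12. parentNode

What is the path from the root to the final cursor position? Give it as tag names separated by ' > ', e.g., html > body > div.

Answer: input > ul

Derivation:
After 1 (nextSibling): input (no-op, stayed)
After 2 (lastChild): html
After 3 (parentNode): input
After 4 (firstChild): ul
After 5 (lastChild): label
After 6 (parentNode): ul
After 7 (firstChild): label
After 8 (parentNode): ul
After 9 (parentNode): input
After 10 (firstChild): ul
After 11 (firstChild): label
After 12 (parentNode): ul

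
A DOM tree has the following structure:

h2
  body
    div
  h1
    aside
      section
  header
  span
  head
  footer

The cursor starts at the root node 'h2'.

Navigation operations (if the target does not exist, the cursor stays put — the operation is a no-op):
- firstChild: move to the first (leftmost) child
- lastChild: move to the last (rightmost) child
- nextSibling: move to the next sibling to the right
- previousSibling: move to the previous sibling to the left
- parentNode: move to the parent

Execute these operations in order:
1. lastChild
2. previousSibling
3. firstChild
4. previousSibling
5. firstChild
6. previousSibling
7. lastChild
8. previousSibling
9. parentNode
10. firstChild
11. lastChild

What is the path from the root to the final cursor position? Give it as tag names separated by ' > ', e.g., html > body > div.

After 1 (lastChild): footer
After 2 (previousSibling): head
After 3 (firstChild): head (no-op, stayed)
After 4 (previousSibling): span
After 5 (firstChild): span (no-op, stayed)
After 6 (previousSibling): header
After 7 (lastChild): header (no-op, stayed)
After 8 (previousSibling): h1
After 9 (parentNode): h2
After 10 (firstChild): body
After 11 (lastChild): div

Answer: h2 > body > div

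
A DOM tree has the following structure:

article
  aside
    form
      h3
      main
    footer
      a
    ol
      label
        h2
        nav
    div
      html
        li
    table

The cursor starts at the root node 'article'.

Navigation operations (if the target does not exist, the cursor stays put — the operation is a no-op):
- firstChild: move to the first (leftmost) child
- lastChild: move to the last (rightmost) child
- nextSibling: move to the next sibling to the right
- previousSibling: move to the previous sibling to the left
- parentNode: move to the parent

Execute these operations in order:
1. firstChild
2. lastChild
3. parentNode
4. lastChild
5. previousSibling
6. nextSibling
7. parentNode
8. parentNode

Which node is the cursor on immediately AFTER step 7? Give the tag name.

Answer: aside

Derivation:
After 1 (firstChild): aside
After 2 (lastChild): table
After 3 (parentNode): aside
After 4 (lastChild): table
After 5 (previousSibling): div
After 6 (nextSibling): table
After 7 (parentNode): aside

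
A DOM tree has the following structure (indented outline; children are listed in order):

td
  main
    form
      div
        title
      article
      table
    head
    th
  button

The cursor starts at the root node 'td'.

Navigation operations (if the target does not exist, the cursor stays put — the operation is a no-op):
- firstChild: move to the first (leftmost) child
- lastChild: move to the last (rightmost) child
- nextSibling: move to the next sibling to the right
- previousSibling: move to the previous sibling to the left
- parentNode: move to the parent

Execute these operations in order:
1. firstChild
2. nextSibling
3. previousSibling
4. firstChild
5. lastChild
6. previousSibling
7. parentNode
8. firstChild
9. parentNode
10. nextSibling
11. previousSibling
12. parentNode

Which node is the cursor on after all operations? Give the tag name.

Answer: main

Derivation:
After 1 (firstChild): main
After 2 (nextSibling): button
After 3 (previousSibling): main
After 4 (firstChild): form
After 5 (lastChild): table
After 6 (previousSibling): article
After 7 (parentNode): form
After 8 (firstChild): div
After 9 (parentNode): form
After 10 (nextSibling): head
After 11 (previousSibling): form
After 12 (parentNode): main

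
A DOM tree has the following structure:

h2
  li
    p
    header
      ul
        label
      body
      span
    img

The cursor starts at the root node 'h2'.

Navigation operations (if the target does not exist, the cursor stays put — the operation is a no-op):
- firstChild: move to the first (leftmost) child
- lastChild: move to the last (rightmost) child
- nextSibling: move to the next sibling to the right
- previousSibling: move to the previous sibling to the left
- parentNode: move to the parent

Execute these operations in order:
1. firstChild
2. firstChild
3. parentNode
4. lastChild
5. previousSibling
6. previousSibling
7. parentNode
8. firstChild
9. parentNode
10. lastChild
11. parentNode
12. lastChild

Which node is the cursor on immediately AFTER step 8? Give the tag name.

After 1 (firstChild): li
After 2 (firstChild): p
After 3 (parentNode): li
After 4 (lastChild): img
After 5 (previousSibling): header
After 6 (previousSibling): p
After 7 (parentNode): li
After 8 (firstChild): p

Answer: p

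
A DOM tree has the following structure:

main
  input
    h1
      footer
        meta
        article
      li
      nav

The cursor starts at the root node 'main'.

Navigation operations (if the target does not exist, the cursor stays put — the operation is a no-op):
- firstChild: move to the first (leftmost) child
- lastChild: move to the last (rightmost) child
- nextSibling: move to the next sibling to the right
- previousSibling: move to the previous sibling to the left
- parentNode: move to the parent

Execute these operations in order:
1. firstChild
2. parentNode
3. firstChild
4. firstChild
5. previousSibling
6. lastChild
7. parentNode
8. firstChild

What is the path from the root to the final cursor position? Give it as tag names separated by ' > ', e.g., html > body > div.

Answer: main > input > h1 > footer

Derivation:
After 1 (firstChild): input
After 2 (parentNode): main
After 3 (firstChild): input
After 4 (firstChild): h1
After 5 (previousSibling): h1 (no-op, stayed)
After 6 (lastChild): nav
After 7 (parentNode): h1
After 8 (firstChild): footer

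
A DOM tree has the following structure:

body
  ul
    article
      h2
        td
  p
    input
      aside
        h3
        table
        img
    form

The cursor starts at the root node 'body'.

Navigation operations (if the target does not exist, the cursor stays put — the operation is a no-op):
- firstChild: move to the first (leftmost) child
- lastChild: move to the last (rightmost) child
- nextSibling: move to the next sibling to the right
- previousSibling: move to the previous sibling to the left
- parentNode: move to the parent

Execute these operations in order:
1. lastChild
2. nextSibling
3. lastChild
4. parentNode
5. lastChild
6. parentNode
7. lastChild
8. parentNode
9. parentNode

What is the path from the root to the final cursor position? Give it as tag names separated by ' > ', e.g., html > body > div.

Answer: body

Derivation:
After 1 (lastChild): p
After 2 (nextSibling): p (no-op, stayed)
After 3 (lastChild): form
After 4 (parentNode): p
After 5 (lastChild): form
After 6 (parentNode): p
After 7 (lastChild): form
After 8 (parentNode): p
After 9 (parentNode): body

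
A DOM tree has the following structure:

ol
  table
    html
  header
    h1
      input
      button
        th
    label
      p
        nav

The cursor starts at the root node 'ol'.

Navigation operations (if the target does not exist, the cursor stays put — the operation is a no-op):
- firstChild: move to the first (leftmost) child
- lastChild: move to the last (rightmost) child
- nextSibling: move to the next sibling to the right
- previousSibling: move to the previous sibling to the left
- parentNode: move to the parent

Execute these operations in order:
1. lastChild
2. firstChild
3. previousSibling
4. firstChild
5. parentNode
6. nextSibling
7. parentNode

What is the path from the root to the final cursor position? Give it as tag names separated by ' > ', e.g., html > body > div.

After 1 (lastChild): header
After 2 (firstChild): h1
After 3 (previousSibling): h1 (no-op, stayed)
After 4 (firstChild): input
After 5 (parentNode): h1
After 6 (nextSibling): label
After 7 (parentNode): header

Answer: ol > header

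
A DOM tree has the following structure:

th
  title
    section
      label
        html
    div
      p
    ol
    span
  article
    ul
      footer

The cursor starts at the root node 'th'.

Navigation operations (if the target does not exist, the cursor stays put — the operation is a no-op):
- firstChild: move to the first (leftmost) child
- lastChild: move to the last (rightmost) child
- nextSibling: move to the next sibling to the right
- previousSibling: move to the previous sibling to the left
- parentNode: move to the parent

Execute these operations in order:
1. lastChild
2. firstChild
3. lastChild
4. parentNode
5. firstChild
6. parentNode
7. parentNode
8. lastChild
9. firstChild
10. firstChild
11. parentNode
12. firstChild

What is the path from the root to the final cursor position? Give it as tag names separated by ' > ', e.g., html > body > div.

Answer: th > article > ul > footer

Derivation:
After 1 (lastChild): article
After 2 (firstChild): ul
After 3 (lastChild): footer
After 4 (parentNode): ul
After 5 (firstChild): footer
After 6 (parentNode): ul
After 7 (parentNode): article
After 8 (lastChild): ul
After 9 (firstChild): footer
After 10 (firstChild): footer (no-op, stayed)
After 11 (parentNode): ul
After 12 (firstChild): footer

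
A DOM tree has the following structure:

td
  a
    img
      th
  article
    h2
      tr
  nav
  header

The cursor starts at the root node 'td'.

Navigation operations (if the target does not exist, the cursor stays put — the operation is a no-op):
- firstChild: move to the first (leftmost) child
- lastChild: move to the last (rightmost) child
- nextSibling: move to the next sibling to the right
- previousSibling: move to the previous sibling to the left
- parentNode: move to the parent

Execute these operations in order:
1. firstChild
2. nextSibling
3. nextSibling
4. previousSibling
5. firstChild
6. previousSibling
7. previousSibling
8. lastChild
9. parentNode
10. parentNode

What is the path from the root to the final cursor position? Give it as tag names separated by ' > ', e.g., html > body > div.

Answer: td > article

Derivation:
After 1 (firstChild): a
After 2 (nextSibling): article
After 3 (nextSibling): nav
After 4 (previousSibling): article
After 5 (firstChild): h2
After 6 (previousSibling): h2 (no-op, stayed)
After 7 (previousSibling): h2 (no-op, stayed)
After 8 (lastChild): tr
After 9 (parentNode): h2
After 10 (parentNode): article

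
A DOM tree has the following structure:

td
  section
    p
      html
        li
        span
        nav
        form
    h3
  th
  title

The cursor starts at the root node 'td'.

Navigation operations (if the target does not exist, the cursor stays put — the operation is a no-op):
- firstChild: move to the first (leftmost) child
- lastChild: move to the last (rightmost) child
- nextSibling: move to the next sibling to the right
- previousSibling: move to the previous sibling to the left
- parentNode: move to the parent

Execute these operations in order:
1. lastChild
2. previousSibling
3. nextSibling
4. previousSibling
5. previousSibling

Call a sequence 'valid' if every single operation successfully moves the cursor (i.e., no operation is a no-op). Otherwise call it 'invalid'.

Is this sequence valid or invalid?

Answer: valid

Derivation:
After 1 (lastChild): title
After 2 (previousSibling): th
After 3 (nextSibling): title
After 4 (previousSibling): th
After 5 (previousSibling): section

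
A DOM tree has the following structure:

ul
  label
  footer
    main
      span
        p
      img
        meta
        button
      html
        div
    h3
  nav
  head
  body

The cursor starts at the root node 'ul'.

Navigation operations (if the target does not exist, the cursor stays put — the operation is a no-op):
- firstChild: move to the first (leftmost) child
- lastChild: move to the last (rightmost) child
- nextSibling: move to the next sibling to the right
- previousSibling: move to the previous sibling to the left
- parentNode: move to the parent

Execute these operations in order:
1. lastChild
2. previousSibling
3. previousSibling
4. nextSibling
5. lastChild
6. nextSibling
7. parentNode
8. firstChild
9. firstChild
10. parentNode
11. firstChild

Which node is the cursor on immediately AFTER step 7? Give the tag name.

Answer: ul

Derivation:
After 1 (lastChild): body
After 2 (previousSibling): head
After 3 (previousSibling): nav
After 4 (nextSibling): head
After 5 (lastChild): head (no-op, stayed)
After 6 (nextSibling): body
After 7 (parentNode): ul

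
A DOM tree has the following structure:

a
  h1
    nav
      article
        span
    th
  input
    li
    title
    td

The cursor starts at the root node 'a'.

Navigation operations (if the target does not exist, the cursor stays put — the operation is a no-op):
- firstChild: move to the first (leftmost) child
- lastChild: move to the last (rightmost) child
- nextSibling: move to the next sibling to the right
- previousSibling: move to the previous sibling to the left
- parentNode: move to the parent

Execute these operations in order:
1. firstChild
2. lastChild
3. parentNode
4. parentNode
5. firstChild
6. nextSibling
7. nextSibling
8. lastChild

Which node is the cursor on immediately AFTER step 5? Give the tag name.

Answer: h1

Derivation:
After 1 (firstChild): h1
After 2 (lastChild): th
After 3 (parentNode): h1
After 4 (parentNode): a
After 5 (firstChild): h1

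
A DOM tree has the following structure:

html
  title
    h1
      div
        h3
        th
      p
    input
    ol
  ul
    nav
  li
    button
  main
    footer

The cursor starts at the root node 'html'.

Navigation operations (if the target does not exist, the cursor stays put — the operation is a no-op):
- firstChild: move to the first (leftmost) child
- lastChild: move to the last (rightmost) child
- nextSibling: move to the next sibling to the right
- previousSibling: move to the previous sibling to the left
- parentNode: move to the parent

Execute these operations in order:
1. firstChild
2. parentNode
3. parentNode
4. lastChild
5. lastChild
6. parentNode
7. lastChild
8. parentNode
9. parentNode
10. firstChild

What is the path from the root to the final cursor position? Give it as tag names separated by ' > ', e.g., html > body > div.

After 1 (firstChild): title
After 2 (parentNode): html
After 3 (parentNode): html (no-op, stayed)
After 4 (lastChild): main
After 5 (lastChild): footer
After 6 (parentNode): main
After 7 (lastChild): footer
After 8 (parentNode): main
After 9 (parentNode): html
After 10 (firstChild): title

Answer: html > title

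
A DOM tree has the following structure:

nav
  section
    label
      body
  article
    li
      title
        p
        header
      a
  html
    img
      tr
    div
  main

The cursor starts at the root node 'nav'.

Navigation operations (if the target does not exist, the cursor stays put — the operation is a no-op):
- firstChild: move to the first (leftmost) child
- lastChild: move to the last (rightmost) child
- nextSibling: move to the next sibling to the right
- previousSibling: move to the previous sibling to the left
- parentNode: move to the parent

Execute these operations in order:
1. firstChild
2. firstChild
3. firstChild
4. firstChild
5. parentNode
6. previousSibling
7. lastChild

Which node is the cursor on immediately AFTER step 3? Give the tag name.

After 1 (firstChild): section
After 2 (firstChild): label
After 3 (firstChild): body

Answer: body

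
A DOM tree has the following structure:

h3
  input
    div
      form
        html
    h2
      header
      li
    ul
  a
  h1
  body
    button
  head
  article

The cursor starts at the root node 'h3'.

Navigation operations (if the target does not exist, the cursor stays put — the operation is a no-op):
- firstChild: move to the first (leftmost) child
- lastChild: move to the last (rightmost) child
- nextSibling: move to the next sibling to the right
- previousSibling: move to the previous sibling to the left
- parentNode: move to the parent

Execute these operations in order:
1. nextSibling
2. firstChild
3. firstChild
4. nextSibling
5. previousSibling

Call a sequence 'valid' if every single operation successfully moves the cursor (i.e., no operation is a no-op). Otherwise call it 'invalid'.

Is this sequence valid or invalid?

Answer: invalid

Derivation:
After 1 (nextSibling): h3 (no-op, stayed)
After 2 (firstChild): input
After 3 (firstChild): div
After 4 (nextSibling): h2
After 5 (previousSibling): div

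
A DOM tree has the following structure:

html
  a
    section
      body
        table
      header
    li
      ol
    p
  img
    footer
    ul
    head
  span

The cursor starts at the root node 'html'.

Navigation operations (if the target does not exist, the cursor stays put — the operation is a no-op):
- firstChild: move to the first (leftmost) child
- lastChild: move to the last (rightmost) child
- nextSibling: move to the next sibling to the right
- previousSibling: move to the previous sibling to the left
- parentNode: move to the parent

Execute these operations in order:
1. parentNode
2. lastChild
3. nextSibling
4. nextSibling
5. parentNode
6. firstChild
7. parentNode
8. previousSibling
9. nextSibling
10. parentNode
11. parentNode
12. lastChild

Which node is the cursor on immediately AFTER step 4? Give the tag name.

After 1 (parentNode): html (no-op, stayed)
After 2 (lastChild): span
After 3 (nextSibling): span (no-op, stayed)
After 4 (nextSibling): span (no-op, stayed)

Answer: span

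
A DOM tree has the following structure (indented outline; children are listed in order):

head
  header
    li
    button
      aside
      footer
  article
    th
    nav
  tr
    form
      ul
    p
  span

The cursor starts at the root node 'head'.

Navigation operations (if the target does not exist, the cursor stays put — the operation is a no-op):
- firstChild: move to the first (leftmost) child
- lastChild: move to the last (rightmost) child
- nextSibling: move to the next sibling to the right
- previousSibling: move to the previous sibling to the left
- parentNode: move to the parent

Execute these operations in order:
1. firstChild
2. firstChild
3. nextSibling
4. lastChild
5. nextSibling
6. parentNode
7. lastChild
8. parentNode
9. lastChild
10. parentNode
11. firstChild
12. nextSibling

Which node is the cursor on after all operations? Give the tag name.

Answer: footer

Derivation:
After 1 (firstChild): header
After 2 (firstChild): li
After 3 (nextSibling): button
After 4 (lastChild): footer
After 5 (nextSibling): footer (no-op, stayed)
After 6 (parentNode): button
After 7 (lastChild): footer
After 8 (parentNode): button
After 9 (lastChild): footer
After 10 (parentNode): button
After 11 (firstChild): aside
After 12 (nextSibling): footer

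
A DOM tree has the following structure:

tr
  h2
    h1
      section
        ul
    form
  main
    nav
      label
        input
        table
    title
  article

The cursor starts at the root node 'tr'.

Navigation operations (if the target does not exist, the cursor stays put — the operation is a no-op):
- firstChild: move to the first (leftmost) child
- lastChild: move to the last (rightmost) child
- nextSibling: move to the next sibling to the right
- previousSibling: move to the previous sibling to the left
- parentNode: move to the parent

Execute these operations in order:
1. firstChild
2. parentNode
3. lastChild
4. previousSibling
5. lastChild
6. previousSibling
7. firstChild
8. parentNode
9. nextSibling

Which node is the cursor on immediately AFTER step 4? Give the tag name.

After 1 (firstChild): h2
After 2 (parentNode): tr
After 3 (lastChild): article
After 4 (previousSibling): main

Answer: main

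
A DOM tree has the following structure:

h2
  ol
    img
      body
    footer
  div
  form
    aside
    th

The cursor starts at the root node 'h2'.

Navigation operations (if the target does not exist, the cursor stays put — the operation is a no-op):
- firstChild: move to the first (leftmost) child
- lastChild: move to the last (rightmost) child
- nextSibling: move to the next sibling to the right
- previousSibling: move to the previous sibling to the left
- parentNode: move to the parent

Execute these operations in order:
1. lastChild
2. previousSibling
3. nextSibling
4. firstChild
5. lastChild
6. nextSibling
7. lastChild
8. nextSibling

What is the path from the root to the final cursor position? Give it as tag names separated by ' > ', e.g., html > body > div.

Answer: h2 > form > th

Derivation:
After 1 (lastChild): form
After 2 (previousSibling): div
After 3 (nextSibling): form
After 4 (firstChild): aside
After 5 (lastChild): aside (no-op, stayed)
After 6 (nextSibling): th
After 7 (lastChild): th (no-op, stayed)
After 8 (nextSibling): th (no-op, stayed)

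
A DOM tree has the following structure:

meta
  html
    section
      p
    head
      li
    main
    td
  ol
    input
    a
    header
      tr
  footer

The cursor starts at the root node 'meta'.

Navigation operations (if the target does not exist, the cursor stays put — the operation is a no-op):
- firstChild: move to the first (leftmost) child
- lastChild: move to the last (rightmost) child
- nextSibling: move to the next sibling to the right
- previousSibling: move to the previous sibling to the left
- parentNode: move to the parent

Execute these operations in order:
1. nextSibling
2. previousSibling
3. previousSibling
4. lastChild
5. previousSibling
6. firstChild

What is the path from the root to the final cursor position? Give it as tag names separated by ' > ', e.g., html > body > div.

After 1 (nextSibling): meta (no-op, stayed)
After 2 (previousSibling): meta (no-op, stayed)
After 3 (previousSibling): meta (no-op, stayed)
After 4 (lastChild): footer
After 5 (previousSibling): ol
After 6 (firstChild): input

Answer: meta > ol > input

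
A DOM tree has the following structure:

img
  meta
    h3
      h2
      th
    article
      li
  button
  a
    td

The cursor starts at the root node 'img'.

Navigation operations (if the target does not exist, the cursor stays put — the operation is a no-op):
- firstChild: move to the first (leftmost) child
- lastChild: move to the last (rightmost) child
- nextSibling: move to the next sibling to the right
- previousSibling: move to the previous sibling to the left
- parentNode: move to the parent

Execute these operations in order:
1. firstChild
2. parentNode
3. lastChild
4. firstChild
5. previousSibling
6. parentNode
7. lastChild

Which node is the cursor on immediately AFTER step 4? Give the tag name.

After 1 (firstChild): meta
After 2 (parentNode): img
After 3 (lastChild): a
After 4 (firstChild): td

Answer: td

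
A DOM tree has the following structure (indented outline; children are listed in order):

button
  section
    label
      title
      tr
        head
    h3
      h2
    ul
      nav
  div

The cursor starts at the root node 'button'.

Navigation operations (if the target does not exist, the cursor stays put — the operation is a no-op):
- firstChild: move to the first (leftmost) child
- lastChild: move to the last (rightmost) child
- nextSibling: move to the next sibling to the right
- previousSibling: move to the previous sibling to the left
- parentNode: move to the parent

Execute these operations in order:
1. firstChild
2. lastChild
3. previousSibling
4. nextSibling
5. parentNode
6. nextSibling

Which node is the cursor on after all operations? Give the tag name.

Answer: div

Derivation:
After 1 (firstChild): section
After 2 (lastChild): ul
After 3 (previousSibling): h3
After 4 (nextSibling): ul
After 5 (parentNode): section
After 6 (nextSibling): div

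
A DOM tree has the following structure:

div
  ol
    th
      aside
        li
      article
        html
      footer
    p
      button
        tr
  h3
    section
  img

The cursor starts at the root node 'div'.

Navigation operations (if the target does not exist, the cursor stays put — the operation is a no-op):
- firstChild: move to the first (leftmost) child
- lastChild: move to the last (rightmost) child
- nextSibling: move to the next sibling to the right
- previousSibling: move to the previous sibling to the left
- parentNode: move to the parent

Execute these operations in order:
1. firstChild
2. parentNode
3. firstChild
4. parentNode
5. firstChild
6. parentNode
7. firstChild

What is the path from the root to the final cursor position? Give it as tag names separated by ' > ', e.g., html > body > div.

After 1 (firstChild): ol
After 2 (parentNode): div
After 3 (firstChild): ol
After 4 (parentNode): div
After 5 (firstChild): ol
After 6 (parentNode): div
After 7 (firstChild): ol

Answer: div > ol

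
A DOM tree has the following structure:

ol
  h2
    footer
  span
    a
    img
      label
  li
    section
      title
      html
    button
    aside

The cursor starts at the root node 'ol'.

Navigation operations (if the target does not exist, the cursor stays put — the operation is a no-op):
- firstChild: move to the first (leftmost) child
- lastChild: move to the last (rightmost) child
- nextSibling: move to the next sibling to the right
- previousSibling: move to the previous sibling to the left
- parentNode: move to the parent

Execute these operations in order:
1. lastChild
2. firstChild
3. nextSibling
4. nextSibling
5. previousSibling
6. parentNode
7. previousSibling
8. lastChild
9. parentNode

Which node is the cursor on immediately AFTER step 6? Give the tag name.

After 1 (lastChild): li
After 2 (firstChild): section
After 3 (nextSibling): button
After 4 (nextSibling): aside
After 5 (previousSibling): button
After 6 (parentNode): li

Answer: li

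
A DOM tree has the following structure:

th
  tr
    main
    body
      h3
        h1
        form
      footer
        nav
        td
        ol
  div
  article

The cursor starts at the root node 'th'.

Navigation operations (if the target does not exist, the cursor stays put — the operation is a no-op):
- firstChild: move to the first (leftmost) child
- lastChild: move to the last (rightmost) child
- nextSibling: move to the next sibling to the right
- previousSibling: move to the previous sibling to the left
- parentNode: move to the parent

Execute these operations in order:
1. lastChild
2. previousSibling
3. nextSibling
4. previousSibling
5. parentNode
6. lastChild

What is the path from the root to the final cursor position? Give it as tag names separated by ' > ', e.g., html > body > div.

Answer: th > article

Derivation:
After 1 (lastChild): article
After 2 (previousSibling): div
After 3 (nextSibling): article
After 4 (previousSibling): div
After 5 (parentNode): th
After 6 (lastChild): article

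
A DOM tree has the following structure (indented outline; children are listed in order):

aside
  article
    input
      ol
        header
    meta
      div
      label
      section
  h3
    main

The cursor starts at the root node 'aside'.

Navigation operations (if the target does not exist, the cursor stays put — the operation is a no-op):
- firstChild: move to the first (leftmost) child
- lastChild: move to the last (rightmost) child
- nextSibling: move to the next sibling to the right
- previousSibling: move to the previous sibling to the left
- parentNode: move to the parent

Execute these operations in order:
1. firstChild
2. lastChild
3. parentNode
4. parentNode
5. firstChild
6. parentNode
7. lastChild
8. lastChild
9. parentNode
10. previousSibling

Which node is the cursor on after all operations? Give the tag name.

Answer: article

Derivation:
After 1 (firstChild): article
After 2 (lastChild): meta
After 3 (parentNode): article
After 4 (parentNode): aside
After 5 (firstChild): article
After 6 (parentNode): aside
After 7 (lastChild): h3
After 8 (lastChild): main
After 9 (parentNode): h3
After 10 (previousSibling): article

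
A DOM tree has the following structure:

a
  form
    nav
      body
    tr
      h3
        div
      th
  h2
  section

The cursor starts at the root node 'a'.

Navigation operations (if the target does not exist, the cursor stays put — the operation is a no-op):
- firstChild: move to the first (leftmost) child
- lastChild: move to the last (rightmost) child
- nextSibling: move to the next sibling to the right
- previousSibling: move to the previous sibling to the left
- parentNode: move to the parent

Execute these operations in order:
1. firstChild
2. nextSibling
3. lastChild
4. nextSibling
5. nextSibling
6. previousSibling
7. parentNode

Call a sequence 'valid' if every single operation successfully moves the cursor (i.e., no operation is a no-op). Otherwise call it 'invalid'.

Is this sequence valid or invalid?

After 1 (firstChild): form
After 2 (nextSibling): h2
After 3 (lastChild): h2 (no-op, stayed)
After 4 (nextSibling): section
After 5 (nextSibling): section (no-op, stayed)
After 6 (previousSibling): h2
After 7 (parentNode): a

Answer: invalid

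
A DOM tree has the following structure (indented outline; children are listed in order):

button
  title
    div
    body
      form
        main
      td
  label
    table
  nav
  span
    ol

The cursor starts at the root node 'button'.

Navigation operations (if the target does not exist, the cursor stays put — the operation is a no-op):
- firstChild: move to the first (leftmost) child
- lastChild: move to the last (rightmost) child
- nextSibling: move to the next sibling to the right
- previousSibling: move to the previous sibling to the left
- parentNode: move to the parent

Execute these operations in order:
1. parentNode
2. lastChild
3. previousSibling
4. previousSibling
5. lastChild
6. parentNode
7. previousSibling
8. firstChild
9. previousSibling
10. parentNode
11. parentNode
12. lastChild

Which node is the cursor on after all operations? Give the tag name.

Answer: span

Derivation:
After 1 (parentNode): button (no-op, stayed)
After 2 (lastChild): span
After 3 (previousSibling): nav
After 4 (previousSibling): label
After 5 (lastChild): table
After 6 (parentNode): label
After 7 (previousSibling): title
After 8 (firstChild): div
After 9 (previousSibling): div (no-op, stayed)
After 10 (parentNode): title
After 11 (parentNode): button
After 12 (lastChild): span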